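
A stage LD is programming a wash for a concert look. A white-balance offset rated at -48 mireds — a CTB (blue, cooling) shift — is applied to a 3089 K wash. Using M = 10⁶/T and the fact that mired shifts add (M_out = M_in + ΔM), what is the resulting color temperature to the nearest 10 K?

3630 K

M_in = 10⁶/3089 = 323.73 mireds.
M_out = 323.73 + (-48) = 275.73 mireds.
T_out = 10⁶/275.73 = 3626.7 K → 3630 K.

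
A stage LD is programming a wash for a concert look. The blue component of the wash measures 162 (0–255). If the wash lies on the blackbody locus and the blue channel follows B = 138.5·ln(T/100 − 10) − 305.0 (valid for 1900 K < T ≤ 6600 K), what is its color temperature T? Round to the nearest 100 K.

3900 K

ln(t − 10) = (162 + 305.0) / 138.5 = 3.3718.
t − 10 = e^3.3718 = 29.132, so t = 39.132.
T = 100·t = 3913 K → 3900 K to the nearest 100 K.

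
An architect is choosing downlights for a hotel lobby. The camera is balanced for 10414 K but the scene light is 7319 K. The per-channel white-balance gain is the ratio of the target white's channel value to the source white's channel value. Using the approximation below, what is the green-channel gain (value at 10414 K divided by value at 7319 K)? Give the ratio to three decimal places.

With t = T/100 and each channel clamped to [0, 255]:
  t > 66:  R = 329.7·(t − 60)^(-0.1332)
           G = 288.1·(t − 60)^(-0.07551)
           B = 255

At 7319 K (t = 73.19):
  G = 288.1·(73.19 − 60)^(-0.07551) = 288.1·13.19^(-0.07551) = 288.1·0.82302 = 237.112.
At 10414 K (t = 104.14):
  G = 288.1·(104.14 − 60)^(-0.07551) = 288.1·44.14^(-0.07551) = 288.1·0.75127 = 216.442.
Gain = 216.442 / 237.112 = 0.9128 → 0.913.

0.913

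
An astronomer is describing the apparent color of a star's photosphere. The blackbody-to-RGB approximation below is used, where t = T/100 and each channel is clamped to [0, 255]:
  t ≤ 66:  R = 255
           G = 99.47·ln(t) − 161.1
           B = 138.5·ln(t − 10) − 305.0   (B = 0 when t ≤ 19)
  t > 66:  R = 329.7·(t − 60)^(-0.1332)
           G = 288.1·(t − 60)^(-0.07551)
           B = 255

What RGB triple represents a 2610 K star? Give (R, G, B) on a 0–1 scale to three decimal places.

(1.000, 0.641, 0.313)

t = 2610/100 = 26.1; the t ≤ 66 branch applies.
R = 255 by definition for t ≤ 66.
G = 99.47·ln 26.1 − 161.1 = 99.47·3.2619 − 161.1 = 163.365.
B = 138.5·ln(26.1 − 10) − 305.0 = 138.5·ln 16.1 − 305.0 = 138.5·2.7788 − 305.0 = 79.866.
Dividing each by 255: (1.0000, 0.6406, 0.3132) → (1.000, 0.641, 0.313).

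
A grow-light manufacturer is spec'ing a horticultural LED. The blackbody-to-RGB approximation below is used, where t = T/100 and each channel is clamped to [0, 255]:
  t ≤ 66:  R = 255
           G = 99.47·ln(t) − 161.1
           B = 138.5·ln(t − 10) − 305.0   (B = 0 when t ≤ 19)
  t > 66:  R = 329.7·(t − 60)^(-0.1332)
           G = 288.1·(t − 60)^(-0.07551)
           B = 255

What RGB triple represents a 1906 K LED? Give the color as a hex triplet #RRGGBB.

t = 1906/100 = 19.06; the t ≤ 66 branch applies.
R = 255 by definition for t ≤ 66.
G = 99.47·ln 19.06 − 161.1 = 99.47·2.9476 − 161.1 = 132.097.
B = 138.5·ln(19.06 − 10) − 305.0 = 138.5·ln 9.06 − 305.0 = 138.5·2.2039 − 305.0 = 0.236.
Rounded: (255, 132, 0).
In hex: #FF8400.

#FF8400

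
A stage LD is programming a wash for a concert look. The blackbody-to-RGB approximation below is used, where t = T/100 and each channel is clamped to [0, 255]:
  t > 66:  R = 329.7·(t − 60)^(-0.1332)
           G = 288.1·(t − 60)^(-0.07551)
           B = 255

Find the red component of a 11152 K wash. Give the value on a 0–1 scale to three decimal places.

0.765

t = 11152/100 = 111.52; the t > 66 branch applies.
R = 329.7·(111.52 − 60)^(-0.1332) = 329.7·51.52^(-0.1332) = 329.7·0.59151 = 195.022.
On a 0–1 scale: 195.022/255 = 0.7648 → 0.765.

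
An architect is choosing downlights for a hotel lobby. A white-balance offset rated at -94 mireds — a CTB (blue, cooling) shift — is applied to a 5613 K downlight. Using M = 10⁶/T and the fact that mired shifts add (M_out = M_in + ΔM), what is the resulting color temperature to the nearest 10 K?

M_in = 10⁶/5613 = 178.16 mireds.
M_out = 178.16 + (-94) = 84.16 mireds.
T_out = 10⁶/84.16 = 11882.4 K → 11880 K.

11880 K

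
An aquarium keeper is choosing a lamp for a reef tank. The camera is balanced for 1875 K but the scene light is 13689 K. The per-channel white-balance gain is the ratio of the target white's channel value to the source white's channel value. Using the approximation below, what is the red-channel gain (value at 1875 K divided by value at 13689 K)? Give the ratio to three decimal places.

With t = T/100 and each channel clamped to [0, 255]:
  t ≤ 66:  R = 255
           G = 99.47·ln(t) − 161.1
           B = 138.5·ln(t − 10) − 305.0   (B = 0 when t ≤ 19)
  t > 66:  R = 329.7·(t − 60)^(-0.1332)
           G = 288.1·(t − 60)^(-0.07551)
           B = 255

1.379

At 13689 K (t = 136.89):
  R = 329.7·(136.89 − 60)^(-0.1332) = 329.7·76.89^(-0.1332) = 329.7·0.56079 = 184.893.
At 1875 K (t = 18.75):
  R = 255 by definition for t ≤ 66.
Gain = 255.000 / 184.893 = 1.3792 → 1.379.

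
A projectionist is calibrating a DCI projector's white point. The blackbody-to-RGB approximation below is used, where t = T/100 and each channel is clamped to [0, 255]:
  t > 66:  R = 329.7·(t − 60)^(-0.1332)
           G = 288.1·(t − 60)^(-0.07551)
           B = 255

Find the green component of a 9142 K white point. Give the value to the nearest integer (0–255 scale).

t = 9142/100 = 91.42; the t > 66 branch applies.
G = 288.1·(91.42 − 60)^(-0.07551) = 288.1·31.42^(-0.07551) = 288.1·0.77081 = 222.070.
Rounded: 222.

222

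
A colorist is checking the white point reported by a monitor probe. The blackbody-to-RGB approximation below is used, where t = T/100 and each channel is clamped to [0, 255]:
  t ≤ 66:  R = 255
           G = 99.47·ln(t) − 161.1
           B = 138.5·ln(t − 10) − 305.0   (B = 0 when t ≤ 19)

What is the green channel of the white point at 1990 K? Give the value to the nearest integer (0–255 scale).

136

t = 1990/100 = 19.9; the t ≤ 66 branch applies.
G = 99.47·ln 19.9 − 161.1 = 99.47·2.9907 − 161.1 = 136.387.
Rounded: 136.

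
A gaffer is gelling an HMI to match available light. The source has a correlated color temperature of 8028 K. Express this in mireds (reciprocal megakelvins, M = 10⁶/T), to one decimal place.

124.6 mireds

M = 10⁶ / 8028 = 124.564 → 124.6 mireds.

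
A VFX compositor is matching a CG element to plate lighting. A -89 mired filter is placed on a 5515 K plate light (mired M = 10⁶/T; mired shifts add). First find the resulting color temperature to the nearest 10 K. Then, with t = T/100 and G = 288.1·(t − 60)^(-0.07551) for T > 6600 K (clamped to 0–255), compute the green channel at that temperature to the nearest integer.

M_in = 10⁶/5515 = 181.32; M_out = 181.32 + (-89) = 92.32.
T_out = 10⁶/92.32 = 10831.5 K → 10830 K; t = 108.3.
G = 288.1·(108.3 − 60)^(-0.07551) = 288.1·48.3^(-0.07551) = 288.1·0.74618 = 214.975.
Rounded: 215.

215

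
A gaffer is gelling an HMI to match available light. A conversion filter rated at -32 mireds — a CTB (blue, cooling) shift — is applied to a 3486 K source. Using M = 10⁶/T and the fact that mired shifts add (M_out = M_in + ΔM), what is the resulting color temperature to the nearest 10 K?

M_in = 10⁶/3486 = 286.86 mireds.
M_out = 286.86 + (-32) = 254.86 mireds.
T_out = 10⁶/254.86 = 3923.7 K → 3920 K.

3920 K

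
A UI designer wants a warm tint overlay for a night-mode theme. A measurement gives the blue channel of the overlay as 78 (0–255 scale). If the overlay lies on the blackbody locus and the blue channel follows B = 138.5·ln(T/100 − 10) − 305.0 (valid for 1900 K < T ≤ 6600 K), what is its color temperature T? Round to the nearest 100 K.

2600 K

ln(t − 10) = (78 + 305.0) / 138.5 = 2.7653.
t − 10 = e^2.7653 = 15.884, so t = 25.884.
T = 100·t = 2588 K → 2600 K to the nearest 100 K.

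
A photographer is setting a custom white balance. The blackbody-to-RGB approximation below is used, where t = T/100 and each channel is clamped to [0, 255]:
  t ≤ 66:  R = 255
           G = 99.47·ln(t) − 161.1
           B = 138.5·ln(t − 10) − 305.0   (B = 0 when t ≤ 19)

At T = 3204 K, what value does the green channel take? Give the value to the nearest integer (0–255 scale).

184

t = 3204/100 = 32.04; the t ≤ 66 branch applies.
G = 99.47·ln 32.04 − 161.1 = 99.47·3.4670 − 161.1 = 183.761.
Rounded: 184.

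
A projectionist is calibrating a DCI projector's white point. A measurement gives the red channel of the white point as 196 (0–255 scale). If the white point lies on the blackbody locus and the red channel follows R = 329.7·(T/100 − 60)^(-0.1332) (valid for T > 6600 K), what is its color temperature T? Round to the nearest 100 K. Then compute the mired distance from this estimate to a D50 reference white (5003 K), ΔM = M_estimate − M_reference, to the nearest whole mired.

(t − 60)^(-0.1332) = 196/329.7 = 0.59448.
t − 60 = 0.59448^(1/-0.1332) = 0.59448^(-7.508) = 49.621, so t = 109.621.
T = 100·t = 10962 K → 11000 K to the nearest 100 K.
M_estimate = 10⁶/11000 = 90.91; M_reference = 10⁶/5003 = 199.88.
ΔM = 90.91 − 199.88 = -108.97 → -109 mireds.

-109 mireds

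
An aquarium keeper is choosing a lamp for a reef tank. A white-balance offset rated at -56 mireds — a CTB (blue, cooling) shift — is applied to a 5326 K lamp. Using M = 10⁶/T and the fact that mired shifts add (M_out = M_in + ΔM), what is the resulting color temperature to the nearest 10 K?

7590 K

M_in = 10⁶/5326 = 187.76 mireds.
M_out = 187.76 + (-56) = 131.76 mireds.
T_out = 10⁶/131.76 = 7589.7 K → 7590 K.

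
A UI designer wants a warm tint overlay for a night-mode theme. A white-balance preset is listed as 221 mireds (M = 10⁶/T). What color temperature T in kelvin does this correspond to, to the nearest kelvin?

T = 10⁶ / 221 = 4524.89 K → 4525 K.

4525 K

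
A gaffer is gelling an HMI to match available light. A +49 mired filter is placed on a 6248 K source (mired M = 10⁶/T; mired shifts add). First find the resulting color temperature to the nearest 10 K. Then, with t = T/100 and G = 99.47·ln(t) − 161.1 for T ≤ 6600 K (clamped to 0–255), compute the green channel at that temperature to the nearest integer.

224

M_in = 10⁶/6248 = 160.05; M_out = 160.05 + (+49) = 209.05.
T_out = 10⁶/209.05 = 4783.5 K → 4780 K; t = 47.8.
G = 99.47·ln 47.8 − 161.1 = 99.47·3.8670 − 161.1 = 223.553.
Rounded: 224.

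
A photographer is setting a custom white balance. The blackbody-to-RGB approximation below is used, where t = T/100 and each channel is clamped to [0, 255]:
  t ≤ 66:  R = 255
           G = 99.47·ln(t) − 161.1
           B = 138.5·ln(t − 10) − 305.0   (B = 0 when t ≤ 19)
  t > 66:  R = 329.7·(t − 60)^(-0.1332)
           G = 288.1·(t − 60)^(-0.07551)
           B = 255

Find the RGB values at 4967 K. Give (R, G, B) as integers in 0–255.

(255, 227, 205)

t = 4967/100 = 49.67; the t ≤ 66 branch applies.
R = 255 by definition for t ≤ 66.
G = 99.47·ln 49.67 − 161.1 = 99.47·3.9054 − 161.1 = 227.370.
B = 138.5·ln(49.67 − 10) − 305.0 = 138.5·ln 39.67 − 305.0 = 138.5·3.6806 − 305.0 = 204.762.
Rounded: (255, 227, 205).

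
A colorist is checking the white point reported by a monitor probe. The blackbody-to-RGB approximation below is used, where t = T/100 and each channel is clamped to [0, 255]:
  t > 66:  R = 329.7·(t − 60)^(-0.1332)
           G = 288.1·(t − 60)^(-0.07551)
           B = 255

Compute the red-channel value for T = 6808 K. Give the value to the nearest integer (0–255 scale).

250

t = 6808/100 = 68.08; the t > 66 branch applies.
R = 329.7·(68.08 − 60)^(-0.1332) = 329.7·8.08^(-0.1332) = 329.7·0.75706 = 249.604.
Rounded: 250.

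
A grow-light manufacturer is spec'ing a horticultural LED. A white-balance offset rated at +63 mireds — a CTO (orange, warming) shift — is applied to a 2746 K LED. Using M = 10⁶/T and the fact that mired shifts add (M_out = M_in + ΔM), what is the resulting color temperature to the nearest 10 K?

M_in = 10⁶/2746 = 364.17 mireds.
M_out = 364.17 + (+63) = 427.17 mireds.
T_out = 10⁶/427.17 = 2341.0 K → 2340 K.

2340 K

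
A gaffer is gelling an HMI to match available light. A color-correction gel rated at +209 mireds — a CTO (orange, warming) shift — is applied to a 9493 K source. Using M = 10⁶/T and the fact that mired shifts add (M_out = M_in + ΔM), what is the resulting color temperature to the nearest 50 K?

3200 K

M_in = 10⁶/9493 = 105.34 mireds.
M_out = 105.34 + (+209) = 314.34 mireds.
T_out = 10⁶/314.34 = 3181.3 K → 3200 K.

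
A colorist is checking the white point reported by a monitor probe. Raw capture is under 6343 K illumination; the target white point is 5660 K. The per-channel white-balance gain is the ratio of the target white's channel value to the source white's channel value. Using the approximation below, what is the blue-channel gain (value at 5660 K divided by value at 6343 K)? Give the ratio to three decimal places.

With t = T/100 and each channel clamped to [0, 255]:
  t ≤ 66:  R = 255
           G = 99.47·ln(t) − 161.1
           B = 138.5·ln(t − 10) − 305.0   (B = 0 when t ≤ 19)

At 6343 K (t = 63.43):
  B = 138.5·ln(63.43 − 10) − 305.0 = 138.5·ln 53.43 − 305.0 = 138.5·3.9784 − 305.0 = 246.005.
At 5660 K (t = 56.6):
  B = 138.5·ln(56.6 − 10) − 305.0 = 138.5·ln 46.6 − 305.0 = 138.5·3.8416 − 305.0 = 227.062.
Gain = 227.062 / 246.005 = 0.9230 → 0.923.

0.923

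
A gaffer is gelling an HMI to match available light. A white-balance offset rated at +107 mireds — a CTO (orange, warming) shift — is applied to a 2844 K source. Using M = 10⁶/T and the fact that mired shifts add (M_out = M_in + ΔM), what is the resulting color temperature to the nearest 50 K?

M_in = 10⁶/2844 = 351.62 mireds.
M_out = 351.62 + (+107) = 458.62 mireds.
T_out = 10⁶/458.62 = 2180.5 K → 2200 K.

2200 K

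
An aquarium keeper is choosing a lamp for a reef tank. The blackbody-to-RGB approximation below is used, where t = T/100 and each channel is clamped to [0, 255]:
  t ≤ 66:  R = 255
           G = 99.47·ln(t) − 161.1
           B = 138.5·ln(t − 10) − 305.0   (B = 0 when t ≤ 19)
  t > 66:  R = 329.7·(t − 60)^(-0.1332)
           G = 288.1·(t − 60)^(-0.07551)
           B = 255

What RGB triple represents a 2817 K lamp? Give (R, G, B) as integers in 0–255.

t = 2817/100 = 28.17; the t ≤ 66 branch applies.
R = 255 by definition for t ≤ 66.
G = 99.47·ln 28.17 − 161.1 = 99.47·3.3383 − 161.1 = 170.956.
B = 138.5·ln(28.17 − 10) − 305.0 = 138.5·ln 18.17 − 305.0 = 138.5·2.8998 − 305.0 = 96.618.
Rounded: (255, 171, 97).

(255, 171, 97)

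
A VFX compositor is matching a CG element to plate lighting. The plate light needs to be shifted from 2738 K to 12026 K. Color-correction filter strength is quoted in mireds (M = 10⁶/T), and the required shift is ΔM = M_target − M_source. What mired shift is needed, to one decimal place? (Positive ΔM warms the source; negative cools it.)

-282.1 mireds

M_source = 10⁶/2738 = 365.230; M_target = 10⁶/12026 = 83.153.
ΔM = 83.153 − 365.230 = -282.077 → -282.1 mireds, a cooling shift.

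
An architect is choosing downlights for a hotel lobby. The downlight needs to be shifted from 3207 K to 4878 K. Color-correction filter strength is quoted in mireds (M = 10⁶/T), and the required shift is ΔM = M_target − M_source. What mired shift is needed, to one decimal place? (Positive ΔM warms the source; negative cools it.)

M_source = 10⁶/3207 = 311.818; M_target = 10⁶/4878 = 205.002.
ΔM = 205.002 − 311.818 = -106.816 → -106.8 mireds, a cooling shift.

-106.8 mireds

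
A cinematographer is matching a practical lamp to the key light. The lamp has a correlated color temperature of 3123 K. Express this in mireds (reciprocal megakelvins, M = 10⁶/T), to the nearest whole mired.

320 mireds

M = 10⁶ / 3123 = 320.205 → 320 mireds.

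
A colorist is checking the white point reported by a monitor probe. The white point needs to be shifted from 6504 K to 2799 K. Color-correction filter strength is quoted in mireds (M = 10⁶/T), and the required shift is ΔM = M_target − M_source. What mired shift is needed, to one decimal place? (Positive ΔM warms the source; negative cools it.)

M_source = 10⁶/6504 = 153.752; M_target = 10⁶/2799 = 357.270.
ΔM = 357.270 − 153.752 = 203.519 → +203.5 mireds, a warming shift.

+203.5 mireds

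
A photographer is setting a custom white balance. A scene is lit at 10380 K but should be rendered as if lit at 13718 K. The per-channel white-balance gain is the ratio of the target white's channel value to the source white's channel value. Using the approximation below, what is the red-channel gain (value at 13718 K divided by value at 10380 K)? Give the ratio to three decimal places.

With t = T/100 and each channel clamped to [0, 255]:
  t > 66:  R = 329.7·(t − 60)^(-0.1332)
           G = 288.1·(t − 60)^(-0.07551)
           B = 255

0.927

At 10380 K (t = 103.8):
  R = 329.7·(103.8 − 60)^(-0.1332) = 329.7·43.8^(-0.1332) = 329.7·0.60444 = 199.285.
At 13718 K (t = 137.18):
  R = 329.7·(137.18 − 60)^(-0.1332) = 329.7·77.18^(-0.1332) = 329.7·0.56051 = 184.801.
Gain = 184.801 / 199.285 = 0.9273 → 0.927.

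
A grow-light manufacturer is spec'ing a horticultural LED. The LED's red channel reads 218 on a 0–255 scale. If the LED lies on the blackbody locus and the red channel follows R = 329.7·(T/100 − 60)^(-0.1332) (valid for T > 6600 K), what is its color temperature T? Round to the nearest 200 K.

8200 K

(t − 60)^(-0.1332) = 218/329.7 = 0.66121.
t − 60 = 0.66121^(1/-0.1332) = 0.66121^(-7.508) = 22.326, so t = 82.326.
T = 100·t = 8233 K → 8200 K to the nearest 200 K.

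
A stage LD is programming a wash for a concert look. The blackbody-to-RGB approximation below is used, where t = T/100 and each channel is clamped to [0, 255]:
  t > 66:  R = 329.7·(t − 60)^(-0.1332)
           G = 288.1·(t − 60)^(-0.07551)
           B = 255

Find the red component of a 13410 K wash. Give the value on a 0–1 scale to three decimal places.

0.729

t = 13410/100 = 134.1; the t > 66 branch applies.
R = 329.7·(134.1 − 60)^(-0.1332) = 329.7·74.1^(-0.1332) = 329.7·0.56356 = 185.806.
On a 0–1 scale: 185.806/255 = 0.7287 → 0.729.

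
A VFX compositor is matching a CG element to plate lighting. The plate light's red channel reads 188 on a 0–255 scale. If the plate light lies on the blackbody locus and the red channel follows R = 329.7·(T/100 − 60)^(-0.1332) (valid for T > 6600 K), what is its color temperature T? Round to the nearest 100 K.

(t − 60)^(-0.1332) = 188/329.7 = 0.57022.
t − 60 = 0.57022^(1/-0.1332) = 0.57022^(-7.508) = 67.848, so t = 127.848.
T = 100·t = 12785 K → 12800 K to the nearest 100 K.

12800 K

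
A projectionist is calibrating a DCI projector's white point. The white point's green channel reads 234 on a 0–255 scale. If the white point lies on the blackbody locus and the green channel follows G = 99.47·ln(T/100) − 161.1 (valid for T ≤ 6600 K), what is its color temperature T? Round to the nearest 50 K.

ln t = (234 + 161.1) / 99.47 = 3.9721.
t = e^3.9721 = 53.093.
T = 100·t = 5309 K → 5300 K to the nearest 50 K.

5300 K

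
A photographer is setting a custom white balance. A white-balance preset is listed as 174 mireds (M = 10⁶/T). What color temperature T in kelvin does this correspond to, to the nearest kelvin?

5747 K

T = 10⁶ / 174 = 5747.13 K → 5747 K.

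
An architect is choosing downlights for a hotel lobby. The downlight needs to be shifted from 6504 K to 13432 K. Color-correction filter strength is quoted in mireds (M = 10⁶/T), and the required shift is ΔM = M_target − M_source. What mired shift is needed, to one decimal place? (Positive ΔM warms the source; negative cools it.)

M_source = 10⁶/6504 = 153.752; M_target = 10⁶/13432 = 74.449.
ΔM = 74.449 − 153.752 = -79.302 → -79.3 mireds, a cooling shift.

-79.3 mireds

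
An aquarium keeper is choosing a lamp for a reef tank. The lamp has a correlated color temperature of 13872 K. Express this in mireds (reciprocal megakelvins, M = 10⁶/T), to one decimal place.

72.1 mireds

M = 10⁶ / 13872 = 72.088 → 72.1 mireds.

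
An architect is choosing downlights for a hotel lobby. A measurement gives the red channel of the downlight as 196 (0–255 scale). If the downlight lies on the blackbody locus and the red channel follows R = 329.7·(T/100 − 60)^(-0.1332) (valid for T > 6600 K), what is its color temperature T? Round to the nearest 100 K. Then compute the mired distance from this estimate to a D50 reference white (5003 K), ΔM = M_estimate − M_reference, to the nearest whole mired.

-109 mireds

(t − 60)^(-0.1332) = 196/329.7 = 0.59448.
t − 60 = 0.59448^(1/-0.1332) = 0.59448^(-7.508) = 49.621, so t = 109.621.
T = 100·t = 10962 K → 11000 K to the nearest 100 K.
M_estimate = 10⁶/11000 = 90.91; M_reference = 10⁶/5003 = 199.88.
ΔM = 90.91 − 199.88 = -108.97 → -109 mireds.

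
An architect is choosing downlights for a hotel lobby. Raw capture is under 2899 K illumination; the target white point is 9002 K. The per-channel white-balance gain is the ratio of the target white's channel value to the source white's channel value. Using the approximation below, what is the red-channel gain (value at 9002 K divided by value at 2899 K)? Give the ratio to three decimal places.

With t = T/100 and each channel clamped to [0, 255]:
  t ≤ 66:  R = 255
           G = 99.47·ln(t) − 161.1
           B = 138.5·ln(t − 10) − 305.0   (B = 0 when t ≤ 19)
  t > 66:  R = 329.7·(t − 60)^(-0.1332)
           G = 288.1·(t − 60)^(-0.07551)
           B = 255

At 2899 K (t = 28.99):
  R = 255 by definition for t ≤ 66.
At 9002 K (t = 90.02):
  R = 329.7·(90.02 − 60)^(-0.1332) = 329.7·30.02^(-0.1332) = 329.7·0.63564 = 209.569.
Gain = 209.569 / 255.000 = 0.8218 → 0.822.

0.822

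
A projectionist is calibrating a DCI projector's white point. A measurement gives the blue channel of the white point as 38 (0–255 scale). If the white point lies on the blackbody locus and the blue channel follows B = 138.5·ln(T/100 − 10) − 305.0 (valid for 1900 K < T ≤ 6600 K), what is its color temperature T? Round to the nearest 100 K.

2200 K

ln(t − 10) = (38 + 305.0) / 138.5 = 2.4765.
t − 10 = e^2.4765 = 11.900, so t = 21.900.
T = 100·t = 2190 K → 2200 K to the nearest 100 K.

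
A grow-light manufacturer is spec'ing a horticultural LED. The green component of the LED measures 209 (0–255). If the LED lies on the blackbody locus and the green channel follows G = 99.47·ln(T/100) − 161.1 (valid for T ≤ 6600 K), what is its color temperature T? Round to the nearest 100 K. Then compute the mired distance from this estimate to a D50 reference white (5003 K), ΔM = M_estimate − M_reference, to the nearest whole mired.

+44 mireds

ln t = (209 + 161.1) / 99.47 = 3.7207.
t = e^3.7207 = 41.294.
T = 100·t = 4129 K → 4100 K to the nearest 100 K.
M_estimate = 10⁶/4100 = 243.90; M_reference = 10⁶/5003 = 199.88.
ΔM = 243.90 − 199.88 = 44.02 → +44 mireds.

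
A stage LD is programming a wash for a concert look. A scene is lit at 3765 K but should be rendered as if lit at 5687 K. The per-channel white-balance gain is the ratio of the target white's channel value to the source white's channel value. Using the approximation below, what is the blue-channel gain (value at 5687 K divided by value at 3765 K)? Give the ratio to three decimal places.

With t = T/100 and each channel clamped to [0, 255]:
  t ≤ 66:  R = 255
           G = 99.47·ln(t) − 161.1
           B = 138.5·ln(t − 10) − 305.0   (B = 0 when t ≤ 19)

1.472

At 3765 K (t = 37.65):
  B = 138.5·ln(37.65 − 10) − 305.0 = 138.5·ln 27.65 − 305.0 = 138.5·3.3196 − 305.0 = 154.768.
At 5687 K (t = 56.87):
  B = 138.5·ln(56.87 − 10) − 305.0 = 138.5·ln 46.87 − 305.0 = 138.5·3.8474 − 305.0 = 227.862.
Gain = 227.862 / 154.768 = 1.4723 → 1.472.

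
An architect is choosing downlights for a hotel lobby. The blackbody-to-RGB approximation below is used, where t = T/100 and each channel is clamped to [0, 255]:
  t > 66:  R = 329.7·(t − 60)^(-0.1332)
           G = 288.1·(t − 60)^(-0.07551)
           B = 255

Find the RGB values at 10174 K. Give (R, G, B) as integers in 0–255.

(201, 217, 255)

t = 10174/100 = 101.74; the t > 66 branch applies.
R = 329.7·(101.74 − 60)^(-0.1332) = 329.7·41.74^(-0.1332) = 329.7·0.60833 = 200.568.
G = 288.1·(101.74 − 60)^(-0.07551) = 288.1·41.74^(-0.07551) = 288.1·0.75445 = 217.358.
B = 255 by definition for t > 66.
Rounded: (201, 217, 255).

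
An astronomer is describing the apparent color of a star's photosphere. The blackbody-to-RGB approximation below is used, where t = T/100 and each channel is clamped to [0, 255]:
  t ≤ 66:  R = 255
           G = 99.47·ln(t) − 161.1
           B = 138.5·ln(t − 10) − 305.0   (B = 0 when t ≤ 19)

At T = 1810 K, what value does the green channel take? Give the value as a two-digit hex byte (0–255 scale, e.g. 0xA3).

0x7F

t = 1810/100 = 18.1; the t ≤ 66 branch applies.
G = 99.47·ln 18.1 − 161.1 = 99.47·2.8959 − 161.1 = 126.956.
Rounded: 127; in hex, 0x7F.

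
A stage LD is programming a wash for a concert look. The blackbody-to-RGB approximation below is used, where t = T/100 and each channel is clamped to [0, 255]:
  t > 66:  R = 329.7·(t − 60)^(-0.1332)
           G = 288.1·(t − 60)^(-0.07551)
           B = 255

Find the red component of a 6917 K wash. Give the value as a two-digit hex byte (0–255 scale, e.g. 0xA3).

t = 6917/100 = 69.17; the t > 66 branch applies.
R = 329.7·(69.17 − 60)^(-0.1332) = 329.7·9.17^(-0.1332) = 329.7·0.74441 = 245.432.
Rounded: 245; in hex, 0xF5.

0xF5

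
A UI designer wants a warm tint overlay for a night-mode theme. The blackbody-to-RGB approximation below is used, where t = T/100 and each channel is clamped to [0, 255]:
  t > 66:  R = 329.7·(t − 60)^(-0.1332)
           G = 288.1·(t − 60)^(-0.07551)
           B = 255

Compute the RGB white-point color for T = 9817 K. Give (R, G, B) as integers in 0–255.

t = 9817/100 = 98.17; the t > 66 branch applies.
R = 329.7·(98.17 − 60)^(-0.1332) = 329.7·38.17^(-0.1332) = 329.7·0.61562 = 202.971.
G = 288.1·(98.17 − 60)^(-0.07551) = 288.1·38.17^(-0.07551) = 288.1·0.75956 = 218.830.
B = 255 by definition for t > 66.
Rounded: (203, 219, 255).

(203, 219, 255)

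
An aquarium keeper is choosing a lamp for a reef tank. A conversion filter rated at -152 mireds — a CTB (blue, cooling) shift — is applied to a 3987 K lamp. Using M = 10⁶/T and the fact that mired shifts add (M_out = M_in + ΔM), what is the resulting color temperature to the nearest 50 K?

M_in = 10⁶/3987 = 250.82 mireds.
M_out = 250.82 + (-152) = 98.82 mireds.
T_out = 10⁶/98.82 = 10119.9 K → 10100 K.

10100 K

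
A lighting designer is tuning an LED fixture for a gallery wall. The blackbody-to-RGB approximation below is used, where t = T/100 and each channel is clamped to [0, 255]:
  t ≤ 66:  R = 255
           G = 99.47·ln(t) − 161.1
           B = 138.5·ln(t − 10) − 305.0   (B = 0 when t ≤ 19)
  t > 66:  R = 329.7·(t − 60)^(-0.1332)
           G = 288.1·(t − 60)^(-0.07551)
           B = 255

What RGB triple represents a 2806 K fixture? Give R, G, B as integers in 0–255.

R=255, G=171, B=96

t = 2806/100 = 28.06; the t ≤ 66 branch applies.
R = 255 by definition for t ≤ 66.
G = 99.47·ln 28.06 − 161.1 = 99.47·3.3343 − 161.1 = 170.567.
B = 138.5·ln(28.06 − 10) − 305.0 = 138.5·ln 18.06 − 305.0 = 138.5·2.8937 − 305.0 = 95.777.
Rounded: (255, 171, 96).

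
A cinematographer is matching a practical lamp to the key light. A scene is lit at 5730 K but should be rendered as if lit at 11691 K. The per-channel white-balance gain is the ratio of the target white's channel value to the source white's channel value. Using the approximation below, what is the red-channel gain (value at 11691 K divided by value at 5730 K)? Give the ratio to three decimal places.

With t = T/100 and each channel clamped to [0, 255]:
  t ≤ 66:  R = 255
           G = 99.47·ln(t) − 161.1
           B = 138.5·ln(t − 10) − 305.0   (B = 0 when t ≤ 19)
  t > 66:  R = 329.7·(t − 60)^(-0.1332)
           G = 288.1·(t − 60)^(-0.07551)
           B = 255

At 5730 K (t = 57.3):
  R = 255 by definition for t ≤ 66.
At 11691 K (t = 116.91):
  R = 329.7·(116.91 − 60)^(-0.1332) = 329.7·56.91^(-0.1332) = 329.7·0.58373 = 192.454.
Gain = 192.454 / 255.000 = 0.7547 → 0.755.

0.755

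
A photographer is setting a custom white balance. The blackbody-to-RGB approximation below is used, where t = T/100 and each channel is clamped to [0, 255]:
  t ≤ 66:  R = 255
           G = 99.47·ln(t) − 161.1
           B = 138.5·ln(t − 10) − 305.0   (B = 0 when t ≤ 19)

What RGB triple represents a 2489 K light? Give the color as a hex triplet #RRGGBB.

t = 2489/100 = 24.89; the t ≤ 66 branch applies.
R = 255 by definition for t ≤ 66.
G = 99.47·ln 24.89 − 161.1 = 99.47·3.2145 − 161.1 = 158.643.
B = 138.5·ln(24.89 − 10) − 305.0 = 138.5·ln 14.89 − 305.0 = 138.5·2.7007 − 305.0 = 69.046.
Rounded: (255, 159, 69).
In hex: #FF9F45.

#FF9F45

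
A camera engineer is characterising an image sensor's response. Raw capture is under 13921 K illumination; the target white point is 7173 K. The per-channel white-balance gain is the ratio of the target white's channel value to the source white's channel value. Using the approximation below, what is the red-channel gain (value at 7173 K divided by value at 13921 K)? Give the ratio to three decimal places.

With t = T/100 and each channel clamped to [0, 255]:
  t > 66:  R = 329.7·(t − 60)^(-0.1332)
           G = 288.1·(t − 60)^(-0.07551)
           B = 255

1.290

At 13921 K (t = 139.21):
  R = 329.7·(139.21 − 60)^(-0.1332) = 329.7·79.21^(-0.1332) = 329.7·0.55858 = 184.163.
At 7173 K (t = 71.73):
  R = 329.7·(71.73 − 60)^(-0.1332) = 329.7·11.73^(-0.1332) = 329.7·0.72039 = 237.514.
Gain = 237.514 / 184.163 = 1.2897 → 1.290.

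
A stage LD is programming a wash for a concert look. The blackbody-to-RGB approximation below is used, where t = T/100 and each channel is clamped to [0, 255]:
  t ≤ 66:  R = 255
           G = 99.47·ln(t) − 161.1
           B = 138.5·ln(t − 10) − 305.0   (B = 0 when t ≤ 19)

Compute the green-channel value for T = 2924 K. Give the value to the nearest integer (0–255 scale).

t = 2924/100 = 29.24; the t ≤ 66 branch applies.
G = 99.47·ln 29.24 − 161.1 = 99.47·3.3755 − 161.1 = 174.665.
Rounded: 175.

175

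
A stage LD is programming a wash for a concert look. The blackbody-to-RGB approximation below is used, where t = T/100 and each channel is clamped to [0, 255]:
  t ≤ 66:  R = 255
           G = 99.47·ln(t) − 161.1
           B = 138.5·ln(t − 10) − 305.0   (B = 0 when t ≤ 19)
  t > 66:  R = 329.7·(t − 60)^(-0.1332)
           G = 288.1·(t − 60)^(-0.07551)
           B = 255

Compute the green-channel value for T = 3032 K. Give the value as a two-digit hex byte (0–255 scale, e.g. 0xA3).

0xB2

t = 3032/100 = 30.32; the t ≤ 66 branch applies.
G = 99.47·ln 30.32 − 161.1 = 99.47·3.4118 − 161.1 = 178.272.
Rounded: 178; in hex, 0xB2.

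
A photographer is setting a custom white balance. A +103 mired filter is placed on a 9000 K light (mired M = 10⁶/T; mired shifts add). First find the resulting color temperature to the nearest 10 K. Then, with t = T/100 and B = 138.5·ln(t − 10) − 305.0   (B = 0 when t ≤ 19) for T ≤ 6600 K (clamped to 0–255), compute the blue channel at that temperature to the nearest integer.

194

M_in = 10⁶/9000 = 111.11; M_out = 111.11 + (+103) = 214.11.
T_out = 10⁶/214.11 = 4670.5 K → 4670 K; t = 46.7.
B = 138.5·ln(46.7 − 10) − 305.0 = 138.5·ln 36.7 − 305.0 = 138.5·3.6028 − 305.0 = 193.985.
Rounded: 194.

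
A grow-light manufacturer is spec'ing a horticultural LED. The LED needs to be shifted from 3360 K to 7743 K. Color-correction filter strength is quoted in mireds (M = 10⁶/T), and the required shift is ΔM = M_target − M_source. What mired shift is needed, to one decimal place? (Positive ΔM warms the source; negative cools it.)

-168.5 mireds

M_source = 10⁶/3360 = 297.619; M_target = 10⁶/7743 = 129.149.
ΔM = 129.149 − 297.619 = -168.470 → -168.5 mireds, a cooling shift.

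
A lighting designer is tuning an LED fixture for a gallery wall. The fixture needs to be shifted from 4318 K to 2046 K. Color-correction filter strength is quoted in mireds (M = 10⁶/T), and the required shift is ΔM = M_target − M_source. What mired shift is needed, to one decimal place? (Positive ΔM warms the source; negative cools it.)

M_source = 10⁶/4318 = 231.589; M_target = 10⁶/2046 = 488.759.
ΔM = 488.759 − 231.589 = 257.170 → +257.2 mireds, a warming shift.

+257.2 mireds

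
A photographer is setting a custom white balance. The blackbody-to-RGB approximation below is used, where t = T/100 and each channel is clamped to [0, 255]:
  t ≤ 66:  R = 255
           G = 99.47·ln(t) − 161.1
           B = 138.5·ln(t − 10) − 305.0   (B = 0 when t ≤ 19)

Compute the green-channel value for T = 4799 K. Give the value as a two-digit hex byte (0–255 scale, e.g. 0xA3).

t = 4799/100 = 47.99; the t ≤ 66 branch applies.
G = 99.47·ln 47.99 − 161.1 = 99.47·3.8710 − 161.1 = 223.948.
Rounded: 224; in hex, 0xE0.

0xE0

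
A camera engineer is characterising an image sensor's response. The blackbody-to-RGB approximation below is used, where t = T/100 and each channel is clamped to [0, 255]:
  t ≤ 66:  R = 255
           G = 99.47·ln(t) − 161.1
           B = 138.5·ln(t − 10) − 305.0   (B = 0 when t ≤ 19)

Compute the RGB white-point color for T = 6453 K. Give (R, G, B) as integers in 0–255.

(255, 253, 249)

t = 6453/100 = 64.53; the t ≤ 66 branch applies.
R = 255 by definition for t ≤ 66.
G = 99.47·ln 64.53 − 161.1 = 99.47·4.1671 − 161.1 = 253.404.
B = 138.5·ln(64.53 − 10) − 305.0 = 138.5·ln 54.53 − 305.0 = 138.5·3.9988 − 305.0 = 248.827.
Rounded: (255, 253, 249).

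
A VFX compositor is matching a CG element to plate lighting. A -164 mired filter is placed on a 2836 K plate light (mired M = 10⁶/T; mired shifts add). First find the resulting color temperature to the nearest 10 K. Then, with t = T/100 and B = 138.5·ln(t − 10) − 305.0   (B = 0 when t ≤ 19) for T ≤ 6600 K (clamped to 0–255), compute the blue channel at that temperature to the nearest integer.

M_in = 10⁶/2836 = 352.61; M_out = 352.61 + (-164) = 188.61.
T_out = 10⁶/188.61 = 5302.0 K → 5300 K; t = 53.
B = 138.5·ln(53 − 10) − 305.0 = 138.5·ln 43 − 305.0 = 138.5·3.7612 − 305.0 = 215.926.
Rounded: 216.

216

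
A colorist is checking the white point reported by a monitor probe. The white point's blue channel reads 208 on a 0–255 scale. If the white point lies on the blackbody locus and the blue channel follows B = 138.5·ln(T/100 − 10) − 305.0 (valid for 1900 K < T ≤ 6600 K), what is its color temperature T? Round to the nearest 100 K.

5100 K

ln(t − 10) = (208 + 305.0) / 138.5 = 3.7040.
t − 10 = e^3.7040 = 40.608, so t = 50.608.
T = 100·t = 5061 K → 5100 K to the nearest 100 K.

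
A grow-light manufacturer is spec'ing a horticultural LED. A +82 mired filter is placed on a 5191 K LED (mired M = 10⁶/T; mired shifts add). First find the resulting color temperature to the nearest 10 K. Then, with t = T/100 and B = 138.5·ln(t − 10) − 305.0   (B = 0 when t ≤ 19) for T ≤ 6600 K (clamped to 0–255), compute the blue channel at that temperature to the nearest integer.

M_in = 10⁶/5191 = 192.64; M_out = 192.64 + (+82) = 274.64.
T_out = 10⁶/274.64 = 3641.1 K → 3640 K; t = 36.4.
B = 138.5·ln(36.4 − 10) − 305.0 = 138.5·ln 26.4 − 305.0 = 138.5·3.2734 − 305.0 = 148.361.
Rounded: 148.

148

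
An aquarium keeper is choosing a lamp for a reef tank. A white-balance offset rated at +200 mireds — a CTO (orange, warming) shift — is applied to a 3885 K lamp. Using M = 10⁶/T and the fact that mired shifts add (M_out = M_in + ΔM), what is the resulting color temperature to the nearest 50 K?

M_in = 10⁶/3885 = 257.40 mireds.
M_out = 257.40 + (+200) = 457.40 mireds.
T_out = 10⁶/457.40 = 2186.3 K → 2200 K.

2200 K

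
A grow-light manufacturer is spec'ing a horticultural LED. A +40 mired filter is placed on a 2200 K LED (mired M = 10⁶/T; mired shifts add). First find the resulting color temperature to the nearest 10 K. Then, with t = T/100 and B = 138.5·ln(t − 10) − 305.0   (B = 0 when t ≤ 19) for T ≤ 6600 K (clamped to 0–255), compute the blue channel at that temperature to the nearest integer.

17

M_in = 10⁶/2200 = 454.55; M_out = 454.55 + (+40) = 494.55.
T_out = 10⁶/494.55 = 2022.1 K → 2020 K; t = 20.2.
B = 138.5·ln(20.2 − 10) − 305.0 = 138.5·ln 10.2 − 305.0 = 138.5·2.3224 − 305.0 = 16.651.
Rounded: 17.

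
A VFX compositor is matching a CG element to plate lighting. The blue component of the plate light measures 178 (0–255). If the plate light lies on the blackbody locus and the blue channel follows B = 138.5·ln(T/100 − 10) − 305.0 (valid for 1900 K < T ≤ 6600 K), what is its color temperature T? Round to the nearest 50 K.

4250 K

ln(t − 10) = (178 + 305.0) / 138.5 = 3.4874.
t − 10 = e^3.4874 = 32.700, so t = 42.700.
T = 100·t = 4270 K → 4250 K to the nearest 50 K.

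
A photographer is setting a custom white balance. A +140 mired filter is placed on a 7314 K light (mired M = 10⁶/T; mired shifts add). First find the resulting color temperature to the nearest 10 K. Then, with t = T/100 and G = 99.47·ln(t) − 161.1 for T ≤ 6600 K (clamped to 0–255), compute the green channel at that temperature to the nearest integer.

M_in = 10⁶/7314 = 136.72; M_out = 136.72 + (+140) = 276.72.
T_out = 10⁶/276.72 = 3613.7 K → 3610 K; t = 36.1.
G = 99.47·ln 36.1 − 161.1 = 99.47·3.5863 − 161.1 = 195.629.
Rounded: 196.

196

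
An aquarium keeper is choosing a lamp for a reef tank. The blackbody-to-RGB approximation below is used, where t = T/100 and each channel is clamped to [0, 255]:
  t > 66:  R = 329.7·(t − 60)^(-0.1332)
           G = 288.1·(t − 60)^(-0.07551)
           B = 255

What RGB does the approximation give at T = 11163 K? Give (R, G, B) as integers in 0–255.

t = 11163/100 = 111.63; the t > 66 branch applies.
R = 329.7·(111.63 − 60)^(-0.1332) = 329.7·51.63^(-0.1332) = 329.7·0.59135 = 194.967.
G = 288.1·(111.63 − 60)^(-0.07551) = 288.1·51.63^(-0.07551) = 288.1·0.74244 = 213.896.
B = 255 by definition for t > 66.
Rounded: (195, 214, 255).

(195, 214, 255)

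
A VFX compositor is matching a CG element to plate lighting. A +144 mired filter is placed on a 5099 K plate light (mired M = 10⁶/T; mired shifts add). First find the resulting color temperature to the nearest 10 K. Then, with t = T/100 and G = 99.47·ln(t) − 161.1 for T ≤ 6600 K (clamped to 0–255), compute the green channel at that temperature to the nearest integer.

175

M_in = 10⁶/5099 = 196.12; M_out = 196.12 + (+144) = 340.12.
T_out = 10⁶/340.12 = 2940.2 K → 2940 K; t = 29.4.
G = 99.47·ln 29.4 − 161.1 = 99.47·3.3810 − 161.1 = 175.208.
Rounded: 175.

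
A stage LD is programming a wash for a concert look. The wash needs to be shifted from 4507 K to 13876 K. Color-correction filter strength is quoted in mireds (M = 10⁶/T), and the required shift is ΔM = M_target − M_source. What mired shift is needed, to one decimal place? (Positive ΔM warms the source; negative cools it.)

-149.8 mireds

M_source = 10⁶/4507 = 221.877; M_target = 10⁶/13876 = 72.067.
ΔM = 72.067 − 221.877 = -149.810 → -149.8 mireds, a cooling shift.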